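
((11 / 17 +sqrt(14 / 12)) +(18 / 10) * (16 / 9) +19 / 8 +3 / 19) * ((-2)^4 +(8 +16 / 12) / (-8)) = 89 * sqrt(42) / 36 +7336181 / 77520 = 110.66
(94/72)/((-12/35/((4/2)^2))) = -1645/108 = -15.23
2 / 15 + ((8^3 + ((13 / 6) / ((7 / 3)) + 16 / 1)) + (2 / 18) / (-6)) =499946 / 945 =529.04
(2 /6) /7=1 /21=0.05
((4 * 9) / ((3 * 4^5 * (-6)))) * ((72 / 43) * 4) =-9 / 688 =-0.01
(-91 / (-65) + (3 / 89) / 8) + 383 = 1368479 / 3560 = 384.40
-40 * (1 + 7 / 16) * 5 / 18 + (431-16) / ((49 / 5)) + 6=57109 / 1764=32.37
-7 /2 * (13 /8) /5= -91 /80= -1.14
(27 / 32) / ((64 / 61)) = 1647 / 2048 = 0.80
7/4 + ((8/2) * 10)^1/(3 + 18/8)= 9.37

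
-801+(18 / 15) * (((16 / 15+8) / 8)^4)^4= -8671502771125375247413 / 10947347259521484375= -792.11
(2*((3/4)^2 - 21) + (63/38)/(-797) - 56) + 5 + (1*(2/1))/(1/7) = -9434341/121144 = -77.88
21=21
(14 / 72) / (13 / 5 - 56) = -0.00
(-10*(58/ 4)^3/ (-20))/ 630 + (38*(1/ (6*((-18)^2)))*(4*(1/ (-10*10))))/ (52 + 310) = 595944683/ 246304800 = 2.42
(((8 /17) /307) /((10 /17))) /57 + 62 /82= 2712509 /3587295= 0.76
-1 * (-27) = 27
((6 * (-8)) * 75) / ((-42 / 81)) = 48600 / 7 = 6942.86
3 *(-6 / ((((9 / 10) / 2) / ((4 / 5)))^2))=-512 / 9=-56.89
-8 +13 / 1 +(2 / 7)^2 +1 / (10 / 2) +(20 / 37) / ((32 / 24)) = 51553 / 9065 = 5.69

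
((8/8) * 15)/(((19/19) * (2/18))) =135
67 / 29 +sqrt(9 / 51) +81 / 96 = sqrt(51) / 17 +2927 / 928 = 3.57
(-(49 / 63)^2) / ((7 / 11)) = -77 / 81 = -0.95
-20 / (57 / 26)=-520 / 57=-9.12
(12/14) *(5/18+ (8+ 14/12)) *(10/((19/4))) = 6800/399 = 17.04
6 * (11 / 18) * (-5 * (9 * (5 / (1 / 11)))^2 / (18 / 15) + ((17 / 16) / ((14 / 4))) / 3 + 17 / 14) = -1886690069 / 504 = -3743432.68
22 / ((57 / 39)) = 286 / 19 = 15.05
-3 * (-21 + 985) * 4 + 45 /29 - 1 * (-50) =-333977 /29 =-11516.45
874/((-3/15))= -4370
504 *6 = 3024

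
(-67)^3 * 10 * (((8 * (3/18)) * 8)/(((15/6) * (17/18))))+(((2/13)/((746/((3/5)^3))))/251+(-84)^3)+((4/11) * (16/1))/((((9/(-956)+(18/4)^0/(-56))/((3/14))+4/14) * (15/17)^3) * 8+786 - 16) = -127806093439044298615946399/9013050676782992125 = -14180114.82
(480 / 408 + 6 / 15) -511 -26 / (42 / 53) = -967886 / 1785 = -542.23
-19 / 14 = -1.36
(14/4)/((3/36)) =42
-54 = -54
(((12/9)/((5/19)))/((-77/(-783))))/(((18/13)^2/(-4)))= -107.50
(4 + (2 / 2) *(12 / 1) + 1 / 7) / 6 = 113 / 42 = 2.69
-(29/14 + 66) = -953/14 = -68.07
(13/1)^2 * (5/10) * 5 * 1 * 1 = 845/2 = 422.50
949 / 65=73 / 5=14.60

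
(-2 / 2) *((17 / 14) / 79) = -17 / 1106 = -0.02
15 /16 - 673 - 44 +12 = -11265 /16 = -704.06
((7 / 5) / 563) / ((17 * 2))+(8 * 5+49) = 8518197 / 95710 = 89.00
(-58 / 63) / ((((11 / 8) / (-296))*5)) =137344 / 3465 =39.64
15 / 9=5 / 3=1.67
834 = 834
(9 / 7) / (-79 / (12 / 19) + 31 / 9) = -324 / 30653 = -0.01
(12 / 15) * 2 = 8 / 5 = 1.60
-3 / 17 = -0.18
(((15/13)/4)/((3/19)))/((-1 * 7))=-0.26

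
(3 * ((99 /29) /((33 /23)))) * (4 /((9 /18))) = 1656 /29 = 57.10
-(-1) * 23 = 23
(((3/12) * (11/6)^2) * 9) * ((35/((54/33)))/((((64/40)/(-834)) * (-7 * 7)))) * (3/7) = 4625225/6272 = 737.44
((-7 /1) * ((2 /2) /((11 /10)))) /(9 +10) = -70 /209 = -0.33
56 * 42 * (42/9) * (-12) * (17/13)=-2239104/13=-172238.77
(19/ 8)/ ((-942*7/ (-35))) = 95/ 7536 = 0.01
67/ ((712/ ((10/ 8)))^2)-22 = -178442613/ 8111104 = -22.00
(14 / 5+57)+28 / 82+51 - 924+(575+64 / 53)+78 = -1723743 / 10865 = -158.65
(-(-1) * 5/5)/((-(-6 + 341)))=-1/335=-0.00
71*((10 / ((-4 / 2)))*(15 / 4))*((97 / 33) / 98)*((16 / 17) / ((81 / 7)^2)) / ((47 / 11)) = -344350 / 5242239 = -0.07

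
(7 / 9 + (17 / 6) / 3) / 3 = 31 / 54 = 0.57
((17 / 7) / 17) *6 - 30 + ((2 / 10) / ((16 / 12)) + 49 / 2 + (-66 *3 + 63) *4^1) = -76229 / 140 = -544.49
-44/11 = -4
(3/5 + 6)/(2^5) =33/160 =0.21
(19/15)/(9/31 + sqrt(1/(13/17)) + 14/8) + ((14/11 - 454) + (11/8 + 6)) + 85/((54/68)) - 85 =-2864030347997/6780213000 - 292144 * sqrt(221)/8560875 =-422.92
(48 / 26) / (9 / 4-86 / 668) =16032 / 18421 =0.87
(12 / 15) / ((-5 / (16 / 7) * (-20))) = 16 / 875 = 0.02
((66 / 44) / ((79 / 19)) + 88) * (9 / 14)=125649 / 2212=56.80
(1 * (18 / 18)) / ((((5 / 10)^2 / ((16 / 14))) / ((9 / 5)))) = 288 / 35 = 8.23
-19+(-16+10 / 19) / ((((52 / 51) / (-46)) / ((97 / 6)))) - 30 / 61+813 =364002985 / 30134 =12079.48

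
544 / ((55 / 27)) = 14688 / 55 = 267.05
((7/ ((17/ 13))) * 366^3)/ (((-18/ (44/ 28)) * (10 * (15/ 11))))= -714082226/ 425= -1680193.47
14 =14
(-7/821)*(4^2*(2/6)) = -112/2463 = -0.05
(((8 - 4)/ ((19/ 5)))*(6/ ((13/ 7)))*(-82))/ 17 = -68880/ 4199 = -16.40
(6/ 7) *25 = 150/ 7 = 21.43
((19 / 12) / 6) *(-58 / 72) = -551 / 2592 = -0.21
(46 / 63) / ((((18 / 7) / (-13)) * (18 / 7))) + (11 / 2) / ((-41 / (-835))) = 3305026 / 29889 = 110.58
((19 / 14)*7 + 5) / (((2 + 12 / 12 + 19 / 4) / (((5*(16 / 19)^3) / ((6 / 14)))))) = 13.04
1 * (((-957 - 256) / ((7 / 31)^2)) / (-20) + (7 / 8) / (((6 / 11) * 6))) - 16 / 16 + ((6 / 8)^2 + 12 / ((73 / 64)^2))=450666606259 / 376014240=1198.54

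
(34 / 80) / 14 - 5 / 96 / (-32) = 3439 / 107520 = 0.03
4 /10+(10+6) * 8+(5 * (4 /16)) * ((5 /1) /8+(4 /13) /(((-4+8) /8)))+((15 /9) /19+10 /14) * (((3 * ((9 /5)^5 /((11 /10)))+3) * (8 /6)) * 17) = 255913456661 /228228000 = 1121.31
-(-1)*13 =13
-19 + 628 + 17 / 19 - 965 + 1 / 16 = -355.04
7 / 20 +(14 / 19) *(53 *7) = 104013 / 380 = 273.72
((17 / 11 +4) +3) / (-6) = -47 / 33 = -1.42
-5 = -5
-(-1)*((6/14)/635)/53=3/235585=0.00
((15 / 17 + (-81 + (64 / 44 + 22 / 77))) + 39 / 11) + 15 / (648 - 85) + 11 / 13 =-64415523 / 870961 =-73.96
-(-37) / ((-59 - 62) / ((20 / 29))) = -740 / 3509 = -0.21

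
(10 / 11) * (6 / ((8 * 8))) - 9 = -1569 / 176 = -8.91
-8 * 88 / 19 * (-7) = 4928 / 19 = 259.37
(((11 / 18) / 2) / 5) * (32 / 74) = 44 / 1665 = 0.03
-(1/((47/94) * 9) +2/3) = -8/9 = -0.89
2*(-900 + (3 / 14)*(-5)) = -12615 / 7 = -1802.14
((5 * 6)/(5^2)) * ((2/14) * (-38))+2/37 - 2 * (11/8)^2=-424407/41440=-10.24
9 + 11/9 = 92/9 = 10.22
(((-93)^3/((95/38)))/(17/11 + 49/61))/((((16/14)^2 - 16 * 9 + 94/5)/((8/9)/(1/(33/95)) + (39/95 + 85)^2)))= 145102397557796679/17989045150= 8066153.39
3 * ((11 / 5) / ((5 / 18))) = 594 / 25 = 23.76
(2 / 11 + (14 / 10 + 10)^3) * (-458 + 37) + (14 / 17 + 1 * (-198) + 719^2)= -2502124186 / 23375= -107042.75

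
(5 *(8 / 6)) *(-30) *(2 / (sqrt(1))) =-400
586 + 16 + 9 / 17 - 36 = 9631 / 17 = 566.53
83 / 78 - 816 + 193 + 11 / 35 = -621.62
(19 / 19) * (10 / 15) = 2 / 3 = 0.67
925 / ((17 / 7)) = 6475 / 17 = 380.88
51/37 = 1.38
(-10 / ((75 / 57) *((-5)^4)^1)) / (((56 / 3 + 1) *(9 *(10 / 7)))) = -133 / 2765625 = -0.00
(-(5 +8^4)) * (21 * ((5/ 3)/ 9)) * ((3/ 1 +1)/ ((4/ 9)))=-143535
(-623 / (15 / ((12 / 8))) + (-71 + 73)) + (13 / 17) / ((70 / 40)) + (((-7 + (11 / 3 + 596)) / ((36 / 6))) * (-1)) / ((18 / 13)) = -131.20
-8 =-8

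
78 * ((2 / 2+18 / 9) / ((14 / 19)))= 2223 / 7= 317.57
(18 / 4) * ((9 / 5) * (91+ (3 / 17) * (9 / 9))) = 12555 / 17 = 738.53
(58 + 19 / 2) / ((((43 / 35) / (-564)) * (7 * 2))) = -95175 / 43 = -2213.37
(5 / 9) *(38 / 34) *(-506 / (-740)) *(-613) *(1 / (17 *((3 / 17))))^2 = -2946691 / 101898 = -28.92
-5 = -5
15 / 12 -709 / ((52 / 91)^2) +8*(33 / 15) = -172197 / 80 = -2152.46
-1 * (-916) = 916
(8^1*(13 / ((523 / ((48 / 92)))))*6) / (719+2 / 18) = 8424 / 9731461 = 0.00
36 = 36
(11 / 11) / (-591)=-1 / 591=-0.00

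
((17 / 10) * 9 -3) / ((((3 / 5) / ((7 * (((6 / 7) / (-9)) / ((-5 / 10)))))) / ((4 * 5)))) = 1640 / 3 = 546.67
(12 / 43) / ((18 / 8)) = 16 / 129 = 0.12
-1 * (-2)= 2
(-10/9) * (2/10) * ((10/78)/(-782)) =5/137241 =0.00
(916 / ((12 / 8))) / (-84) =-458 / 63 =-7.27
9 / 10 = 0.90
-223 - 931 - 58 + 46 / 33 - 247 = -48101 / 33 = -1457.61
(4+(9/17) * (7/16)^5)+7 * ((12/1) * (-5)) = -7415378209/17825792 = -415.99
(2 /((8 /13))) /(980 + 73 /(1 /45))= 13 /17060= 0.00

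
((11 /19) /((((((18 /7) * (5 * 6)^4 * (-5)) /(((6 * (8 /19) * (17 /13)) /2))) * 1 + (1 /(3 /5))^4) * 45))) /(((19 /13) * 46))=-153153 /5045831750018750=-0.00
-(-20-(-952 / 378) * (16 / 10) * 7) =-1108 / 135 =-8.21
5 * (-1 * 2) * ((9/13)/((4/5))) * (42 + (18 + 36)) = -10800/13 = -830.77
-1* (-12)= 12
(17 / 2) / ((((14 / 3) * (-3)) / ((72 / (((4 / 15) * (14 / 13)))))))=-29835 / 196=-152.22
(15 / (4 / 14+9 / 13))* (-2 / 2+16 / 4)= 4095 / 89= 46.01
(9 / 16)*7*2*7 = 441 / 8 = 55.12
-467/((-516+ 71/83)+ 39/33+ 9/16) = 6821936/7499751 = 0.91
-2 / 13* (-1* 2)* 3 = 12 / 13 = 0.92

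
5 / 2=2.50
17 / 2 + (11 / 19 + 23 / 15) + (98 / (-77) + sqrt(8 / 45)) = 2 *sqrt(10) / 15 + 58559 / 6270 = 9.76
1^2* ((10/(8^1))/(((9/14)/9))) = 35/2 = 17.50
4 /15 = 0.27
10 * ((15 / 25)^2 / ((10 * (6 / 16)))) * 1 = 24 / 25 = 0.96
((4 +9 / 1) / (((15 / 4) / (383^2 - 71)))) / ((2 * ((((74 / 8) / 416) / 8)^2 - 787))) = -675534069563392 / 2091956285385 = -322.92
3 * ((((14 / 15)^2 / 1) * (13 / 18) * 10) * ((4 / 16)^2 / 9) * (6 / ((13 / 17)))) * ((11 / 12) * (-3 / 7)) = -1309 / 3240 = -0.40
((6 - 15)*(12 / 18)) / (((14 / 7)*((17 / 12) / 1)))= -36 / 17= -2.12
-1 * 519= -519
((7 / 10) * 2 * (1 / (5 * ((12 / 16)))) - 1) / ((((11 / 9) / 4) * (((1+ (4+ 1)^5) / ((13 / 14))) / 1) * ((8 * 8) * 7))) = -611 / 449310400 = -0.00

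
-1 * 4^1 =-4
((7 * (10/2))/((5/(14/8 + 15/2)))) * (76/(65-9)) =703/8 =87.88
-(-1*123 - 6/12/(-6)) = 1475/12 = 122.92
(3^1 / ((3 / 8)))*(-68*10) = -5440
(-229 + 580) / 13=27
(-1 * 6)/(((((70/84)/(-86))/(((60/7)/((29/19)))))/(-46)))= -32470848/203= -159954.92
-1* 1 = -1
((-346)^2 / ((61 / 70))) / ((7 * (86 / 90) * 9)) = 5985800 / 2623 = 2282.04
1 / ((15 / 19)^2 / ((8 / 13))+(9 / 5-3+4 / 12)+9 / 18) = 43320 / 27991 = 1.55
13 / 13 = 1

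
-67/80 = -0.84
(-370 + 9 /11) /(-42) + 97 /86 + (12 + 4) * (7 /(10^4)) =61641406 /6208125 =9.93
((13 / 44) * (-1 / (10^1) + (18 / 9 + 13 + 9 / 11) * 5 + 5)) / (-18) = -120107 / 87120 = -1.38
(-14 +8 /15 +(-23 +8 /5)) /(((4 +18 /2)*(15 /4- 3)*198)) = -1046 /57915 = -0.02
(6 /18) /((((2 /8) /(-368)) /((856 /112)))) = -78752 /21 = -3750.10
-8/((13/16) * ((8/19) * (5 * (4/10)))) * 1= -152/13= -11.69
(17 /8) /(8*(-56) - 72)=-17 /4160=-0.00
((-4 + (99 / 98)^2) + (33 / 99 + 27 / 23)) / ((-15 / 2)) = 975619 / 4970070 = 0.20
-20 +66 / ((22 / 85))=235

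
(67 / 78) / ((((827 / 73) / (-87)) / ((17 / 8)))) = -2411263 / 172016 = -14.02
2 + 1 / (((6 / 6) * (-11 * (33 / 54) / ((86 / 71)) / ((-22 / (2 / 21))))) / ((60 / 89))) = 2089498 / 69509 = 30.06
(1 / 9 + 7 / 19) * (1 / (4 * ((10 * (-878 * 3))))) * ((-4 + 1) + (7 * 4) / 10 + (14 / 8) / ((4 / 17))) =-7913 / 240220800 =-0.00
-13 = -13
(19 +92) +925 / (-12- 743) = 16576 / 151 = 109.77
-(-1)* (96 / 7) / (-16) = -6 / 7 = -0.86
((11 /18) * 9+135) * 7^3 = 96383 /2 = 48191.50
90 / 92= 45 / 46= 0.98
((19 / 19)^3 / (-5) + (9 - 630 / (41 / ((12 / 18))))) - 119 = -24691 / 205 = -120.44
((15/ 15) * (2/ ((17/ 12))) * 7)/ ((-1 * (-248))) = 0.04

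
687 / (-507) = -229 / 169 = -1.36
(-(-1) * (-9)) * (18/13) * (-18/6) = 486/13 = 37.38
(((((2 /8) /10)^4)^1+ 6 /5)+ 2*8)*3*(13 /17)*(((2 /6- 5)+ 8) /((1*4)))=572416013 /17408000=32.88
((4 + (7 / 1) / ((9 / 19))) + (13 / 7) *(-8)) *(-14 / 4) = -247 / 18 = -13.72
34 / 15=2.27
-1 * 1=-1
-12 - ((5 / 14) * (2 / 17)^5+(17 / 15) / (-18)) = -11.94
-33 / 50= -0.66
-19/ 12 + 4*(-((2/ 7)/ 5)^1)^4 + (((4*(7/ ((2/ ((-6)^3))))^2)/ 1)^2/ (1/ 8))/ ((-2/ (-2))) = 752923019241279648893/ 18007500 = 41811635109886.42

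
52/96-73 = -1739/24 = -72.46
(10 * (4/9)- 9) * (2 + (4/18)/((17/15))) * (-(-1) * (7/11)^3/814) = -787528/248648103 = -0.00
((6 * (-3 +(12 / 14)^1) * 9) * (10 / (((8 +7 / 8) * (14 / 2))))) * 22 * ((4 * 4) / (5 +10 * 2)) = -262.25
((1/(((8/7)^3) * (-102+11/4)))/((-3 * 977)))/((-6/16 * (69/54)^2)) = -3087/820730804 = -0.00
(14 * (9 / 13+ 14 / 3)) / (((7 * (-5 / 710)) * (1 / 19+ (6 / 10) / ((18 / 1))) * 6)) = -5638820 / 1911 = -2950.72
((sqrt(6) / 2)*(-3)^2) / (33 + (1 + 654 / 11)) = 99*sqrt(6) / 2056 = 0.12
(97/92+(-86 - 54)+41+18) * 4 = -7355/23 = -319.78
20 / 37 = 0.54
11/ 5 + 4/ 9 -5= -106/ 45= -2.36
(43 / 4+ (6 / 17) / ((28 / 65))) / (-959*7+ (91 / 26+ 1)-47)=-5507 / 3215618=-0.00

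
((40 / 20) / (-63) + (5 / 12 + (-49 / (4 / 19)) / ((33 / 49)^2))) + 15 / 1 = -1264850 / 2541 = -497.78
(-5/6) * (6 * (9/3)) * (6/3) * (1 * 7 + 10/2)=-360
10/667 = 0.01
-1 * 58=-58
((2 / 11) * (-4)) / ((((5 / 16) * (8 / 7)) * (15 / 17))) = -1904 / 825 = -2.31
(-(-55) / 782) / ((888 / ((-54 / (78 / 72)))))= -1485 / 376142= -0.00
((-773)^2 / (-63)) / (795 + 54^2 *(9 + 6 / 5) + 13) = -2987645 / 9623628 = -0.31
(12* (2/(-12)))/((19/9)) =-0.95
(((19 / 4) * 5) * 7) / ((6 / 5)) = 3325 / 24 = 138.54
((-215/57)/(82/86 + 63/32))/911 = -295840/208798467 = -0.00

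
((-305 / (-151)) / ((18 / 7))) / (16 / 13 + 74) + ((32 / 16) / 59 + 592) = 92852703265 / 156834036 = 592.04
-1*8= -8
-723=-723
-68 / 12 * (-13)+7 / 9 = 670 / 9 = 74.44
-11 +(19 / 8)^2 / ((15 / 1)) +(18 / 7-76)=-564833 / 6720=-84.05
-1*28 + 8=-20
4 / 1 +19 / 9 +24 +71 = 101.11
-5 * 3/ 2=-15/ 2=-7.50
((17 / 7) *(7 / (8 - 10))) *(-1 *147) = 2499 / 2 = 1249.50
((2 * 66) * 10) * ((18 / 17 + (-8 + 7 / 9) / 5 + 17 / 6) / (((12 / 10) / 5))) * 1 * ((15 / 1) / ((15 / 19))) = 39135250 / 153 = 255785.95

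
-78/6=-13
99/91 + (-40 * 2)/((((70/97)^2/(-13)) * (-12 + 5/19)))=-120076501/710255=-169.06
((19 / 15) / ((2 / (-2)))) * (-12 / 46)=38 / 115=0.33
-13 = -13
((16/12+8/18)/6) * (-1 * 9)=-8/3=-2.67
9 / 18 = 1 / 2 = 0.50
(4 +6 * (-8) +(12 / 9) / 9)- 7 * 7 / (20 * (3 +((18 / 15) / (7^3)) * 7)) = -1191401 / 26676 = -44.66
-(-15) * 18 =270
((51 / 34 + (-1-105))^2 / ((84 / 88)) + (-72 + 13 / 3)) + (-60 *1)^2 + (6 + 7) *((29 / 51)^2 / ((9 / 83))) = 4919612893 / 327726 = 15011.36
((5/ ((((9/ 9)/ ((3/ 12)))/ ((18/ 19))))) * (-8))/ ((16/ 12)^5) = -10935/ 4864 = -2.25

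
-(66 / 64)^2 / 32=-1089 / 32768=-0.03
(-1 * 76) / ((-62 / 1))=38 / 31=1.23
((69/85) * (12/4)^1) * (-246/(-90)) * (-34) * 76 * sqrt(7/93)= -143336 * sqrt(651)/775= -4718.94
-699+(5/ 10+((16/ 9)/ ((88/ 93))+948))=16591/ 66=251.38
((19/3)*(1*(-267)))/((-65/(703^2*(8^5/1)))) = 27384460705792/65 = 421299395473.72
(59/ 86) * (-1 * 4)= -118/ 43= -2.74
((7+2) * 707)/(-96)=-2121/32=-66.28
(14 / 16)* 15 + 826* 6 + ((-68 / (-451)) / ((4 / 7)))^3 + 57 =3688539896131 / 733870808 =5026.14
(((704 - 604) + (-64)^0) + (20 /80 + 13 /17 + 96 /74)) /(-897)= -0.12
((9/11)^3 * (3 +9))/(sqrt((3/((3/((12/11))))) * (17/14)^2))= 20412 * sqrt(33)/22627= 5.18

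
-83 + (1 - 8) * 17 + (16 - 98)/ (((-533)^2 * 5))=-202.00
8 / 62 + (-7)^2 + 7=1740 / 31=56.13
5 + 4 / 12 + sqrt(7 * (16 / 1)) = 16 / 3 + 4 * sqrt(7) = 15.92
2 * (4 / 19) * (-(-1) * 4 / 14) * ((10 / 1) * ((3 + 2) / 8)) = 100 / 133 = 0.75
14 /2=7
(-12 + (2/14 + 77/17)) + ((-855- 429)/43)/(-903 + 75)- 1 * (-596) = 207857017/353073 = 588.71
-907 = -907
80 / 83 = 0.96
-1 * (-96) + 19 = 115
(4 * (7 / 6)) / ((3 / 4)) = 56 / 9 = 6.22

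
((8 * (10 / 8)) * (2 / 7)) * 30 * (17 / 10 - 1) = 60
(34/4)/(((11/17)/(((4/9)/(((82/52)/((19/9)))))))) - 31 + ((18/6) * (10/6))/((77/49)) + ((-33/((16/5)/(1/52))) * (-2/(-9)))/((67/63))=-20408096473/1018192032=-20.04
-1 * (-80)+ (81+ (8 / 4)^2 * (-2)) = 153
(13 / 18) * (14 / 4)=91 / 36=2.53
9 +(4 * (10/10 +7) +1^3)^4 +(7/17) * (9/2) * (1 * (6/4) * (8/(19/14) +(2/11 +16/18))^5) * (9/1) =2629301739295344598726/1647352827022419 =1596076.87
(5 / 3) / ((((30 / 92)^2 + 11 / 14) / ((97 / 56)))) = 256565 / 79278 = 3.24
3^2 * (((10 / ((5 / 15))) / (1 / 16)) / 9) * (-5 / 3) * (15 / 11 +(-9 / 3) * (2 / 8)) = -5400 / 11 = -490.91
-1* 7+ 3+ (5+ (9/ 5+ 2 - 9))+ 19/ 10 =-2.30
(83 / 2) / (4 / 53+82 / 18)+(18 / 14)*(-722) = -28431027 / 30926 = -919.32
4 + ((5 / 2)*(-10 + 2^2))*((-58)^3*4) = 11706724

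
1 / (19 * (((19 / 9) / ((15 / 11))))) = 135 / 3971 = 0.03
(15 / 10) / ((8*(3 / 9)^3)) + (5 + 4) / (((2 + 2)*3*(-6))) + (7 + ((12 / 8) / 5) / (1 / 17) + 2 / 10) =1379 / 80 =17.24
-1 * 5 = -5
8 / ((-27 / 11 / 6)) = -176 / 9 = -19.56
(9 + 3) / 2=6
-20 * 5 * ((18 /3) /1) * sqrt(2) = -600 * sqrt(2) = -848.53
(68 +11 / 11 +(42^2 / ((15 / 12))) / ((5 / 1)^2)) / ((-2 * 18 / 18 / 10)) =-15681 / 25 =-627.24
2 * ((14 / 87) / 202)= 14 / 8787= 0.00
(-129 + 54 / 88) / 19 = -5649 / 836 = -6.76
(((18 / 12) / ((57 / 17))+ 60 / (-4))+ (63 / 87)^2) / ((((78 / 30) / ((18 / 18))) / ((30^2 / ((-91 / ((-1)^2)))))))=144101250 / 2700451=53.36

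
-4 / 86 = -2 / 43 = -0.05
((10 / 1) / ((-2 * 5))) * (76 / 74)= -38 / 37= -1.03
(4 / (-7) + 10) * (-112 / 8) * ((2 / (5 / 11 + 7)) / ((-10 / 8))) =5808 / 205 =28.33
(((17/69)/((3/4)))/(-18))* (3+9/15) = -68/1035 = -0.07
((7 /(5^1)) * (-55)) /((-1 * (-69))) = -1.12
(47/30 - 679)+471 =-6193/30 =-206.43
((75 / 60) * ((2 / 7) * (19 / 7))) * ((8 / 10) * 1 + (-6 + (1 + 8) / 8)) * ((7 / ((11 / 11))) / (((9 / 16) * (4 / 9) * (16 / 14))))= -3097 / 32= -96.78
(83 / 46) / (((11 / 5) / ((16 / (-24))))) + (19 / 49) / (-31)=-644806 / 1152921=-0.56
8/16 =1/2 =0.50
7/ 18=0.39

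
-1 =-1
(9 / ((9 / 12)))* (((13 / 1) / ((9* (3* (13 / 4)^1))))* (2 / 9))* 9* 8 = 256 / 9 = 28.44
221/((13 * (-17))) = -1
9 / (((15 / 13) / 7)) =273 / 5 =54.60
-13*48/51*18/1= -3744/17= -220.24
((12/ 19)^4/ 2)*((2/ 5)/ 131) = 20736/ 85360255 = 0.00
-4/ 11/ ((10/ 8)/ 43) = -688/ 55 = -12.51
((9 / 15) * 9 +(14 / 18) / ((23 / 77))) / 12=2071 / 3105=0.67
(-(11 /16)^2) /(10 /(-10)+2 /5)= 605 /768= 0.79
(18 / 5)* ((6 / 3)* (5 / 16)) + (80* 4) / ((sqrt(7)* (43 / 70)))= 9 / 4 + 3200* sqrt(7) / 43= 199.14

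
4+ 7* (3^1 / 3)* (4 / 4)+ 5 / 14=159 / 14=11.36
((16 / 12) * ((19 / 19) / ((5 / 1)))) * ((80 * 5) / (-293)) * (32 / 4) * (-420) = 358400 / 293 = 1223.21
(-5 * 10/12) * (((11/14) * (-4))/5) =55/21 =2.62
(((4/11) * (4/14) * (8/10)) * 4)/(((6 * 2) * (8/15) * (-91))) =-4/7007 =-0.00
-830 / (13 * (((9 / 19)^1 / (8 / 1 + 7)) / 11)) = -867350 / 39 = -22239.74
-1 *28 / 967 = -28 / 967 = -0.03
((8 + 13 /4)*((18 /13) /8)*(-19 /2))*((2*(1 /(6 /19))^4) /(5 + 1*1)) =-12380495 /19968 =-620.02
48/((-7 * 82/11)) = -264/287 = -0.92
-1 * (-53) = 53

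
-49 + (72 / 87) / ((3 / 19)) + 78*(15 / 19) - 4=7615 / 551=13.82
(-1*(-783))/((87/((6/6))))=9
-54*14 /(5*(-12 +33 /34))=8568 /625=13.71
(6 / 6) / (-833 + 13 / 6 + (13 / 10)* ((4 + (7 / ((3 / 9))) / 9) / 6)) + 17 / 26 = 2533471 / 3881878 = 0.65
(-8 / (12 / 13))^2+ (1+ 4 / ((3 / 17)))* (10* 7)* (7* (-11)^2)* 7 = 88402066 / 9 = 9822451.78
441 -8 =433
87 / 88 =0.99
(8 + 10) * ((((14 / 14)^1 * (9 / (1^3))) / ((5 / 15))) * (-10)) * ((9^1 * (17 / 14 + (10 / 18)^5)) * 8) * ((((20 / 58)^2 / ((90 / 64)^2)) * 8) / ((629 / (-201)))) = 183993790627840 / 2699430867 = 68160.22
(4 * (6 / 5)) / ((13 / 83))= 1992 / 65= 30.65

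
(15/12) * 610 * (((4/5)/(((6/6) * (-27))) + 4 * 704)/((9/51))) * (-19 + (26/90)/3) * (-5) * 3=2515134905360/729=3450116468.26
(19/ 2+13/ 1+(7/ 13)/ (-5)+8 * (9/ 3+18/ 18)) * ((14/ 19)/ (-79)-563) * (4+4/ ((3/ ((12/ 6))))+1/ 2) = -85649399027/ 390260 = -219467.53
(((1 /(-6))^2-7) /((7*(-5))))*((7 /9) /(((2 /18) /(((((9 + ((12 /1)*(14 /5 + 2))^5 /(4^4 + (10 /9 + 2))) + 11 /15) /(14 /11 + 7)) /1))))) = 1678462585827317 /4069406250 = 412458.84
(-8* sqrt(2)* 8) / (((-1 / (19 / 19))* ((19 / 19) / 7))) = 448* sqrt(2) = 633.57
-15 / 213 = -5 / 71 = -0.07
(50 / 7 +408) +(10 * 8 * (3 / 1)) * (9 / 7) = 5066 / 7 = 723.71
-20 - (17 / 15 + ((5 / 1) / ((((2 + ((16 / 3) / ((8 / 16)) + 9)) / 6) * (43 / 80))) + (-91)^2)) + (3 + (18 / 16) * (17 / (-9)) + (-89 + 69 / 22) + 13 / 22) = -6190154339 / 737880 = -8389.11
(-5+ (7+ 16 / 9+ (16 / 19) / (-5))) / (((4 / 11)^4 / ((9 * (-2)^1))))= -22591063 / 6080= -3715.64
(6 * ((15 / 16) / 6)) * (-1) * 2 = -15 / 8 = -1.88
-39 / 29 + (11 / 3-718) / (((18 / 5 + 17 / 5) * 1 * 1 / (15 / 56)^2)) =-5517153 / 636608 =-8.67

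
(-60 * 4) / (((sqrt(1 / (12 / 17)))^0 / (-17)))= 4080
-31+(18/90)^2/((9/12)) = -2321/75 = -30.95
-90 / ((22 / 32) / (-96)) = 138240 / 11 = 12567.27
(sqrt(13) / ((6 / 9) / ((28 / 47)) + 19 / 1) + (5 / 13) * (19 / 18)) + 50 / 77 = 42 * sqrt(13) / 845 + 19015 / 18018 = 1.23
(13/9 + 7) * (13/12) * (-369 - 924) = -106457/9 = -11828.56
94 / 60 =47 / 30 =1.57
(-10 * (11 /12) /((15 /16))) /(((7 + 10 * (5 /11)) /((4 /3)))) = -3872 /3429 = -1.13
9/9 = 1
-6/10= -0.60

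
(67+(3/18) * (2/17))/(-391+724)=3418/16983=0.20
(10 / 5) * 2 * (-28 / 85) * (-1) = 112 / 85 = 1.32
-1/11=-0.09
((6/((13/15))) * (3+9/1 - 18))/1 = -540/13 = -41.54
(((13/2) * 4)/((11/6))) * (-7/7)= -14.18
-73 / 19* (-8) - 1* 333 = -5743 / 19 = -302.26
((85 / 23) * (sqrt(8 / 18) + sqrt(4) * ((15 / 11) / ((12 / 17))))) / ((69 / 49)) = 54145 / 4554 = 11.89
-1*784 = -784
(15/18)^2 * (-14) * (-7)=1225/18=68.06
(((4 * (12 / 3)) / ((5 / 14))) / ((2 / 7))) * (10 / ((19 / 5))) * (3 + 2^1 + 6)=86240 / 19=4538.95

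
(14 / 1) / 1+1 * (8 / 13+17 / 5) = 1171 / 65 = 18.02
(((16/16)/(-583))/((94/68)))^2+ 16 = 12013037972/750814801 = 16.00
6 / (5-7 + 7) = 6 / 5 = 1.20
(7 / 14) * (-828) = -414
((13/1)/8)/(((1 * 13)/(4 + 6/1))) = 1.25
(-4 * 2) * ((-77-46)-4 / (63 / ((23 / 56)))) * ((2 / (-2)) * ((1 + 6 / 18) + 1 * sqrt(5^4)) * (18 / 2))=-233257.44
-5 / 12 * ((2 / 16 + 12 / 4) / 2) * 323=-40375 / 192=-210.29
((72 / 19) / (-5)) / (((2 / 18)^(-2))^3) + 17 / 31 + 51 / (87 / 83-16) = -36339363194 / 12694649265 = -2.86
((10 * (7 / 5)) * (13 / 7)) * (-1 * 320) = -8320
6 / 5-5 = -19 / 5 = -3.80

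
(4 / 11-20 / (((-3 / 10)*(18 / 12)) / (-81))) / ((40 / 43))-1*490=-479557 / 110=-4359.61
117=117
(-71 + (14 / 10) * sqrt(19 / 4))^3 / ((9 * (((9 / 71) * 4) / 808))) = -258080008913 / 4050 + 75959656507 * sqrt(19) / 40500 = -55548138.83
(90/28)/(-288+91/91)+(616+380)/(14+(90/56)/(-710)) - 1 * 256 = -41338016987/223621790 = -184.86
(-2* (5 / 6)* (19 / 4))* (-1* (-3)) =-95 / 4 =-23.75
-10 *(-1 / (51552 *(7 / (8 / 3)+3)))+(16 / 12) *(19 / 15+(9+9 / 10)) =431749 / 28998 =14.89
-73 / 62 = -1.18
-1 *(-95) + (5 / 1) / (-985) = 18714 / 197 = 94.99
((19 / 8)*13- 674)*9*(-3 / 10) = 27783 / 16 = 1736.44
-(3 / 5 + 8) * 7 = -301 / 5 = -60.20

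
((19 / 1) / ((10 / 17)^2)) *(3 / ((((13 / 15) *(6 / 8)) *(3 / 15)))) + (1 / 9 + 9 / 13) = 1267.96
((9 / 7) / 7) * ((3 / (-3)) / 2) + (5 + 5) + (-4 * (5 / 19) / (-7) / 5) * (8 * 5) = 20689 / 1862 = 11.11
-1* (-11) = 11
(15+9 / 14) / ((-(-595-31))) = 219 / 8764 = 0.02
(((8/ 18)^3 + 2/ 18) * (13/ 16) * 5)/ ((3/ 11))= 103675/ 34992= 2.96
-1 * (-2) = 2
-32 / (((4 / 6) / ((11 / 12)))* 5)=-44 / 5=-8.80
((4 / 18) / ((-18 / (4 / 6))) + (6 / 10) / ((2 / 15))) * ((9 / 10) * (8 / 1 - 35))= -2183 / 20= -109.15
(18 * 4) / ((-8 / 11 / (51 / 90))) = -561 / 10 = -56.10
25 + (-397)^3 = -62570748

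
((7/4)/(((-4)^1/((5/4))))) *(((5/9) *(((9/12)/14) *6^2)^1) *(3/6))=-75/256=-0.29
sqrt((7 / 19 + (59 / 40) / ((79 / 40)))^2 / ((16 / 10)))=837 * sqrt(10) / 3002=0.88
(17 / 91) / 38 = 17 / 3458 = 0.00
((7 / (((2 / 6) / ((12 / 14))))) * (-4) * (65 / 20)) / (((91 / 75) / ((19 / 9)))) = -2850 / 7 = -407.14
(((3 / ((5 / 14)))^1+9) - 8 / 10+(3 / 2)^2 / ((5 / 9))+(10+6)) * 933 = 683889 / 20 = 34194.45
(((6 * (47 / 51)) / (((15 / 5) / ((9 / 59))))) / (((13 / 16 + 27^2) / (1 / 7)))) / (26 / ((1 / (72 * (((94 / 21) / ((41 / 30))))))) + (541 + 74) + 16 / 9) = 1664928 / 204143710321967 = 0.00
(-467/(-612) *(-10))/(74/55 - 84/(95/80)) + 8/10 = 100957511/110946420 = 0.91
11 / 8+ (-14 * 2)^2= 6283 / 8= 785.38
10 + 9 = 19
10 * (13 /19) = 130 /19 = 6.84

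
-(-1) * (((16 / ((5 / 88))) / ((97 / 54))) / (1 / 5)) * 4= 304128 / 97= 3135.34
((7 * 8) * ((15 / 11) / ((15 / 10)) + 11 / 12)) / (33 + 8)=3374 / 1353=2.49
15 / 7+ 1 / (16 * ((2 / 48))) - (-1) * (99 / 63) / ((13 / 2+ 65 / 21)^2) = 3.66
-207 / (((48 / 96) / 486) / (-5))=1006020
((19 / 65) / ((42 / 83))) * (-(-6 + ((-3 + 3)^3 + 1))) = 1577 / 546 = 2.89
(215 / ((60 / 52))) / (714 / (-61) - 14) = -34099 / 4704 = -7.25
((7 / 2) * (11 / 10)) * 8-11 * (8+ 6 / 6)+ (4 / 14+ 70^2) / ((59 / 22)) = 3632387 / 2065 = 1759.03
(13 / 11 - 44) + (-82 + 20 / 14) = -9501 / 77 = -123.39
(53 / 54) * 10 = 265 / 27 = 9.81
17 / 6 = 2.83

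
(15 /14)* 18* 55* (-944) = -7009200 /7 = -1001314.29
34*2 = 68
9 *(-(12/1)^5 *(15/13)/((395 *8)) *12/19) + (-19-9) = -10624060/19513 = -544.46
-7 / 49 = -1 / 7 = -0.14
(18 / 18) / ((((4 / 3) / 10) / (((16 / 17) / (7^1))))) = 120 / 119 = 1.01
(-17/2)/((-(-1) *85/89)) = -89/10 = -8.90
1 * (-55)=-55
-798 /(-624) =133 /104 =1.28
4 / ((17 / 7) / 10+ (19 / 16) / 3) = 6720 / 1073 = 6.26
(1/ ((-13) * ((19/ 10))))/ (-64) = 5/ 7904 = 0.00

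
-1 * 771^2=-594441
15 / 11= 1.36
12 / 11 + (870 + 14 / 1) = 9736 / 11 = 885.09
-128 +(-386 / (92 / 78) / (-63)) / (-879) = -54345805 / 424557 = -128.01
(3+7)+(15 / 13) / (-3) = 125 / 13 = 9.62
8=8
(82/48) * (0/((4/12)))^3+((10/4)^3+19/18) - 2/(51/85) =961/72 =13.35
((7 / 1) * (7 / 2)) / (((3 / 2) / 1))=16.33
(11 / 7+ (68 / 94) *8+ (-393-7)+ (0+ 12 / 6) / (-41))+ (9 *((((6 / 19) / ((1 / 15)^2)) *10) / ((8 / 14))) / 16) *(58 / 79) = 19568520149 / 161975912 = 120.81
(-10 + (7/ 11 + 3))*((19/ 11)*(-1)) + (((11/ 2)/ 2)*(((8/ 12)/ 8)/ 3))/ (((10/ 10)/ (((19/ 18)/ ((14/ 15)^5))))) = 23126873815/ 2082454528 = 11.11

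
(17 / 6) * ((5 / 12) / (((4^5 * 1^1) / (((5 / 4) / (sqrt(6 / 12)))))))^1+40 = 425 * sqrt(2) / 294912+40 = 40.00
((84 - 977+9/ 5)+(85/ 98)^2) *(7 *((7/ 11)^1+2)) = -112729061/ 6860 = -16432.81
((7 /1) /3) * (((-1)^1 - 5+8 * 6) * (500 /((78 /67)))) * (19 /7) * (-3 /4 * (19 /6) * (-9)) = 63490875 /26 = 2441956.73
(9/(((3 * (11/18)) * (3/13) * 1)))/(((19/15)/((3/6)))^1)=1755/209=8.40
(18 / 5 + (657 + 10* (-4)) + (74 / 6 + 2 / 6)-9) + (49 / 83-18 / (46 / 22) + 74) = 19765261 / 28635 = 690.25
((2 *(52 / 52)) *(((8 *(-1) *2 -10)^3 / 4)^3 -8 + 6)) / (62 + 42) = -42417997493 / 26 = -1631461442.04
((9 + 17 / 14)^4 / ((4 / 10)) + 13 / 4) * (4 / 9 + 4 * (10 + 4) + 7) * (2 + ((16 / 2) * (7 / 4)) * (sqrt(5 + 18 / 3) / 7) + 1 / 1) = 1193993951839 / 230496 + 1193993951839 * sqrt(11) / 345744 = 16633754.65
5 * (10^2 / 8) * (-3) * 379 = -142125 / 2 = -71062.50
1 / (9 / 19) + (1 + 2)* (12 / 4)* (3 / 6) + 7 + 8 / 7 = 1859 / 126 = 14.75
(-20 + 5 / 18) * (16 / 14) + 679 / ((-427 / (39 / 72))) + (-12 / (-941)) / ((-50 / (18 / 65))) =-23.40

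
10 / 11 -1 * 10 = -100 / 11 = -9.09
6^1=6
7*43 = 301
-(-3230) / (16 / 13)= 20995 / 8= 2624.38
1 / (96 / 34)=17 / 48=0.35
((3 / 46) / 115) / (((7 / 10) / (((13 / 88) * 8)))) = 39 / 40733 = 0.00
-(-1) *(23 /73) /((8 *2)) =23 /1168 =0.02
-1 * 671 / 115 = -671 / 115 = -5.83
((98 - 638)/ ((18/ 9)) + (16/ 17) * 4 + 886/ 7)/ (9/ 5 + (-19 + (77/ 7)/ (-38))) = 3157800/ 395437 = 7.99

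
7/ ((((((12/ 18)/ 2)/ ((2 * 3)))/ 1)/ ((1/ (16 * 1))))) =63/ 8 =7.88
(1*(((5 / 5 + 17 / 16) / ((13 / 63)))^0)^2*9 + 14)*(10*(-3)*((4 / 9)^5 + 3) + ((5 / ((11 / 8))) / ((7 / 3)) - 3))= -3205659109 / 1515591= -2115.12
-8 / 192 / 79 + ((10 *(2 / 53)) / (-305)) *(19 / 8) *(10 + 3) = -237389 / 6129768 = -0.04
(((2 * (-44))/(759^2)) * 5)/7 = -0.00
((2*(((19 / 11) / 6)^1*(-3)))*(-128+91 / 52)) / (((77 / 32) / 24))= 1842240 / 847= 2175.02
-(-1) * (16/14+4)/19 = 36/133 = 0.27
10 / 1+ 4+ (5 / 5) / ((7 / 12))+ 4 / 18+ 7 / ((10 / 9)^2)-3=117221 / 6300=18.61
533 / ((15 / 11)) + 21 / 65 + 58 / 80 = 611387 / 1560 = 391.91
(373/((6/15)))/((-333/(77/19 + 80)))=-2978405/12654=-235.37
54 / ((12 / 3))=27 / 2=13.50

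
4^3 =64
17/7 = 2.43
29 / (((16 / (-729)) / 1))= -1321.31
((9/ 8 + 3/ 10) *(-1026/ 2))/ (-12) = 9747/ 160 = 60.92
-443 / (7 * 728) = -443 / 5096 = -0.09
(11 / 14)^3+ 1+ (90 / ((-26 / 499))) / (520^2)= 356570587 / 241142720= 1.48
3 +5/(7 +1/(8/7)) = 229/63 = 3.63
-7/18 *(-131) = 917/18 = 50.94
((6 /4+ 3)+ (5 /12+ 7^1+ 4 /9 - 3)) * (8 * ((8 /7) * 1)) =5392 /63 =85.59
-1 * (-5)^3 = 125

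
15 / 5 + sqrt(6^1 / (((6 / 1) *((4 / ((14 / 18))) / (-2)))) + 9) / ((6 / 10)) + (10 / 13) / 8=161 / 52 + 5 *sqrt(310) / 18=7.99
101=101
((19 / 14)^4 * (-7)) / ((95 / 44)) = -75449 / 6860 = -11.00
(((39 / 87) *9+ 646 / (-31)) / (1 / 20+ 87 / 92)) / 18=-1737305 / 1852839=-0.94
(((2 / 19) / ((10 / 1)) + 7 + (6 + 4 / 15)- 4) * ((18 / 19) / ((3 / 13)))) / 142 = 0.27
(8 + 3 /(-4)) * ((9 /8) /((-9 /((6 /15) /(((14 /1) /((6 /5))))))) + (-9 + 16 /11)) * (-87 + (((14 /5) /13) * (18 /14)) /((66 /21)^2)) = 2306368700133 /484484000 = 4760.46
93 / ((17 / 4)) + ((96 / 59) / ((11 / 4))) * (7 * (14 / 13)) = 3778308 / 143429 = 26.34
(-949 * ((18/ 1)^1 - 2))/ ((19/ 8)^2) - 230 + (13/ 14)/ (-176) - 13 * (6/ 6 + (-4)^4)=-5570879541/ 889504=-6262.91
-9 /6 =-3 /2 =-1.50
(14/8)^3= 343/64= 5.36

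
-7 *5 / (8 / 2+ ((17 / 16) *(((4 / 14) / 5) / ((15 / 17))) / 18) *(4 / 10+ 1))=-1890000 / 216289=-8.74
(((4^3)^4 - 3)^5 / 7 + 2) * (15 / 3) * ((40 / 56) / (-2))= -33230670184072579296155079706830432675 / 98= -339088471266046727511786500000000000.00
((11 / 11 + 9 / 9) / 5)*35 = 14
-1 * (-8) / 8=1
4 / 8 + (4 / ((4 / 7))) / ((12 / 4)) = 17 / 6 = 2.83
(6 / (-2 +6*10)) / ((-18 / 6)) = -1 / 29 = -0.03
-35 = -35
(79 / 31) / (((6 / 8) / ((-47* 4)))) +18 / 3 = -58850 / 93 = -632.80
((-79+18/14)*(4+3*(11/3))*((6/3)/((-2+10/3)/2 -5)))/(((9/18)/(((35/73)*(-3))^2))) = 154224000/69277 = 2226.19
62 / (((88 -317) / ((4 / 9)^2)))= -0.05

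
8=8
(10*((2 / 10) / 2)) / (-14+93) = 0.01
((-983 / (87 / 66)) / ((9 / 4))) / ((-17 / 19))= 1643576 / 4437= 370.43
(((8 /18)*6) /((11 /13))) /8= 13 /33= 0.39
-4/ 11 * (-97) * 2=776/ 11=70.55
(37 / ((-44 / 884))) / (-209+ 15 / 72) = 196248 / 55121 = 3.56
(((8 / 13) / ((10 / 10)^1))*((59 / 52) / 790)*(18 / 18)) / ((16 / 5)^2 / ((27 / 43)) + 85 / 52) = 31860 / 646795357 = 0.00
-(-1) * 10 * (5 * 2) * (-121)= -12100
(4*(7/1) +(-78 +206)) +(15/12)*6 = 327/2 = 163.50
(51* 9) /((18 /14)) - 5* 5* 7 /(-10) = 374.50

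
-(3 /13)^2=-9 /169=-0.05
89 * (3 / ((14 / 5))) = 1335 / 14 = 95.36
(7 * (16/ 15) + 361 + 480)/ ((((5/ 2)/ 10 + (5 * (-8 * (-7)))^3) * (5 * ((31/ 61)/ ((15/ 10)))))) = 0.00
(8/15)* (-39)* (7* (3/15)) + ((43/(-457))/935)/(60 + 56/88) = -3772440159/129548075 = -29.12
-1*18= -18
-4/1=-4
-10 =-10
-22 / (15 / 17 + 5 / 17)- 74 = -927 / 10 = -92.70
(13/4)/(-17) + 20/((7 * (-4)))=-431/476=-0.91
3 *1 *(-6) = -18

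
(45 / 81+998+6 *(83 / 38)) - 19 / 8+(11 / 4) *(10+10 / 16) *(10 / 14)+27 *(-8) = 31185445 / 38304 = 814.16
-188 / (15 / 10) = -125.33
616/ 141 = 4.37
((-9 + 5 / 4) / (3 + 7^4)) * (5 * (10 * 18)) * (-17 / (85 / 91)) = 126945 / 2404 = 52.81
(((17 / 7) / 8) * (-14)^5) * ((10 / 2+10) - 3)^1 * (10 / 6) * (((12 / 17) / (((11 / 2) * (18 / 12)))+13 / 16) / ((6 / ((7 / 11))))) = -225802045 / 726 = -311022.10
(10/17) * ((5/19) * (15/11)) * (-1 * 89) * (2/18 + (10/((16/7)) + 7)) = -9200375/42636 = -215.79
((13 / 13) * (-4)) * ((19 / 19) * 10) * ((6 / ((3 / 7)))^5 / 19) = -21512960 / 19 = -1132261.05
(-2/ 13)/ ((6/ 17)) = -17/ 39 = -0.44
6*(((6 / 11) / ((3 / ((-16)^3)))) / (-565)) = 49152 / 6215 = 7.91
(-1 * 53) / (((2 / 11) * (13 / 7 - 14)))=4081 / 170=24.01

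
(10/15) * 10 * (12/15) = 16/3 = 5.33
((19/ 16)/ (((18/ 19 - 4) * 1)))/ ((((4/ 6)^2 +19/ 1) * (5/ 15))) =-9747/ 162400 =-0.06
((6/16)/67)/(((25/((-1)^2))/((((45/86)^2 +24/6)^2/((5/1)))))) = 2997386643/3664954672000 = 0.00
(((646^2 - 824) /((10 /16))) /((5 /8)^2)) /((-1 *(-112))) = 13327744 /875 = 15231.71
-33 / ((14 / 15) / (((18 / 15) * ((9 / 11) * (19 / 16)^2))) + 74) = -964953 / 2183546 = -0.44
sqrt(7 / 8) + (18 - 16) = sqrt(14) / 4 + 2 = 2.94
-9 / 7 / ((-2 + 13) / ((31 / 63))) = -0.06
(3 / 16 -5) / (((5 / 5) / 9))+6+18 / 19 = -11055 / 304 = -36.37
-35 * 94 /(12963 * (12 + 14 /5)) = -8225 /479631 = -0.02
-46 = -46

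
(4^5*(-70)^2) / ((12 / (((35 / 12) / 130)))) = 9381.20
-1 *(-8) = 8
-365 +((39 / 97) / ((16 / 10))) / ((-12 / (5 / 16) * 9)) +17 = -155547973 / 446976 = -348.00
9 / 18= 1 / 2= 0.50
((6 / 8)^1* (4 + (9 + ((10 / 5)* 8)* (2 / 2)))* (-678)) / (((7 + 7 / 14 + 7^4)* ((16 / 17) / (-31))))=15542811 / 77072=201.67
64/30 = 32/15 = 2.13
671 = 671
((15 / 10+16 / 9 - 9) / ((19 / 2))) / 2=-103 / 342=-0.30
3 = 3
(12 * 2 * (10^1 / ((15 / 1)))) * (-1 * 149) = -2384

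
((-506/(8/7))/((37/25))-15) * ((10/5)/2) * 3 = -139485/148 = -942.47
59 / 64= 0.92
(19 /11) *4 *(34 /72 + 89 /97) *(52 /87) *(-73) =-350017772 /835461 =-418.95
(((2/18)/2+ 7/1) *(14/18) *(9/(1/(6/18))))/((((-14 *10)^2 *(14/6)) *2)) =127/705600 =0.00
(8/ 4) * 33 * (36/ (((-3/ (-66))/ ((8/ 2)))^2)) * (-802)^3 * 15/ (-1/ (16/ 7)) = 2277960175128084480/ 7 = 325422882161154925.71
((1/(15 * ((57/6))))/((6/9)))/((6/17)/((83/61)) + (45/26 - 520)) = -36686/1805352355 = -0.00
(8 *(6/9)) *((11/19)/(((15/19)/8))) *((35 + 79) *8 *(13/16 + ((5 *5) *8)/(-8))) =-3451008/5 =-690201.60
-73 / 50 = -1.46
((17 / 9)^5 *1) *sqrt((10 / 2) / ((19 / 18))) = 52.33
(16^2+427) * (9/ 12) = 2049/ 4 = 512.25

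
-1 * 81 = -81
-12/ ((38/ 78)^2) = -18252/ 361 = -50.56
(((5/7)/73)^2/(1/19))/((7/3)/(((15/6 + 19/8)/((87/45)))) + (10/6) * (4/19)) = 15838875/11112265276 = 0.00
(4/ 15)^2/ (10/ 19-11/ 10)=-608/ 4905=-0.12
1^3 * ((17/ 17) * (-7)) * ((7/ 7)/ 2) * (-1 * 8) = 28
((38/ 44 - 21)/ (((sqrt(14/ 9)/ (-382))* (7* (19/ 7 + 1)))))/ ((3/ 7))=84613* sqrt(14)/ 572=553.48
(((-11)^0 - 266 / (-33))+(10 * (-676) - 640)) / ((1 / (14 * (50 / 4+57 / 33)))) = -534387091 / 363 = -1472140.75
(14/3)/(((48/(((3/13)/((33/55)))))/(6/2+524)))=18445/936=19.71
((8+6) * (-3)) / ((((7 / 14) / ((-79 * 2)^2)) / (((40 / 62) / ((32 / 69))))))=-90432090 / 31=-2917164.19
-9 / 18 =-1 / 2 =-0.50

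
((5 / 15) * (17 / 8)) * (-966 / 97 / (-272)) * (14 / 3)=1127 / 9312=0.12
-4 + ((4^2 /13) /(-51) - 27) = -20569 /663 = -31.02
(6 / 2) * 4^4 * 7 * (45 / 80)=3024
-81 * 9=-729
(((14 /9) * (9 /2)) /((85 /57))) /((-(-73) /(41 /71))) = 16359 /440555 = 0.04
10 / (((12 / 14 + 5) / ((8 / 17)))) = 560 / 697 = 0.80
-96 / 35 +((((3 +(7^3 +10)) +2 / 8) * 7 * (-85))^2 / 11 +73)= 25161220979659 / 6160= 4084613795.40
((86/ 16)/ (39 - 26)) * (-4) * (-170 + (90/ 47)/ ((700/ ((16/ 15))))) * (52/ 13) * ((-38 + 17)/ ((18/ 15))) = -60123718/ 3055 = -19680.43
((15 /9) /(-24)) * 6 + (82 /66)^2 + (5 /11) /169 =831601 /736164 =1.13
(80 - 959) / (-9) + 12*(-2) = 221 / 3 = 73.67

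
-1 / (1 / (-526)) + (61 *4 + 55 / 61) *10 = 181476 / 61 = 2975.02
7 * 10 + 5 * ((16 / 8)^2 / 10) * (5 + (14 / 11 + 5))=1018 / 11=92.55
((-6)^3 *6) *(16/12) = -1728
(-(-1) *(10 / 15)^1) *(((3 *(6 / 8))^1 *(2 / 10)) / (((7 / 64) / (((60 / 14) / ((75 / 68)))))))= 13056 / 1225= 10.66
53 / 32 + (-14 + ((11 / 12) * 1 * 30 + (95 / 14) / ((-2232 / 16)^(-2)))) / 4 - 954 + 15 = 3592843 / 112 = 32078.96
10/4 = 5/2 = 2.50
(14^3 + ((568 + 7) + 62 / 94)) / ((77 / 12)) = 170208 / 329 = 517.35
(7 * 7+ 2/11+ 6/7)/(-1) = -3853/77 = -50.04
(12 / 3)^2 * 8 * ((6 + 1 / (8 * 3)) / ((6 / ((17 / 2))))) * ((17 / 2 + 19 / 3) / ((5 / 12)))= 351016 / 9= 39001.78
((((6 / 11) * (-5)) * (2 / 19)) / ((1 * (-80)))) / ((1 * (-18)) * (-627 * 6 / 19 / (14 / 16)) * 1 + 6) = 7 / 7957048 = 0.00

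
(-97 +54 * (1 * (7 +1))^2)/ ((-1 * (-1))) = 3359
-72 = -72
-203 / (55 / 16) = -59.05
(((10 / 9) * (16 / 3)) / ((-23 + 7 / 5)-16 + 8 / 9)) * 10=-2000 / 1239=-1.61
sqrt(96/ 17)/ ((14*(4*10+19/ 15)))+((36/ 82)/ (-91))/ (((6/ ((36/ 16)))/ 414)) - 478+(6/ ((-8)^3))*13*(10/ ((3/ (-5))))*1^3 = -227422625/ 477568+30*sqrt(102)/ 73661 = -476.21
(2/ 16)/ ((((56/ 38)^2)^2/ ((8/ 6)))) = 130321/ 3687936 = 0.04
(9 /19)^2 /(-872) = -81 /314792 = -0.00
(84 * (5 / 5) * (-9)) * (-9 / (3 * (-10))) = -1134 / 5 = -226.80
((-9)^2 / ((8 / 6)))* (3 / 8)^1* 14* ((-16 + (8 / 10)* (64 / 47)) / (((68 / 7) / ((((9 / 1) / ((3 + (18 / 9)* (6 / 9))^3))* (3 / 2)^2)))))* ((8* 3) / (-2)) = 51326040339 / 35108060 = 1461.94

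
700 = 700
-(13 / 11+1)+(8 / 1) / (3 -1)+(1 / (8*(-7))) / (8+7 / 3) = 34687 / 19096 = 1.82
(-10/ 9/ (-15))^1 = 2/ 27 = 0.07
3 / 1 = 3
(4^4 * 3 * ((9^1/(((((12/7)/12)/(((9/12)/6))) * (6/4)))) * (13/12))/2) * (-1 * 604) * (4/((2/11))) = -29020992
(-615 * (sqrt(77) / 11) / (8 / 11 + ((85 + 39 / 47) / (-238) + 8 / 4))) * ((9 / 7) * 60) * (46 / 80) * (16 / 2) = -1220600340 * sqrt(77) / 145603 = -73561.15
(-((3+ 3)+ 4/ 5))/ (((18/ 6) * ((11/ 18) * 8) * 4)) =-51/ 440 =-0.12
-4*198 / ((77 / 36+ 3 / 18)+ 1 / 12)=-331.53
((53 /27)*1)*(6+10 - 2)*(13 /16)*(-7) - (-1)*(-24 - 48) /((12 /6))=-41537 /216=-192.30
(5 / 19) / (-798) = -5 / 15162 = -0.00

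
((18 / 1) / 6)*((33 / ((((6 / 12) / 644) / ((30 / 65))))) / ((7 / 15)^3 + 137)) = 1291059000 / 3007667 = 429.26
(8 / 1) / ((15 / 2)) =16 / 15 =1.07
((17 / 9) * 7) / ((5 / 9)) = 23.80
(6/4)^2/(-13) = -9/52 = -0.17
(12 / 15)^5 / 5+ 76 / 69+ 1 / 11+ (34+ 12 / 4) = 453714716 / 11859375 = 38.26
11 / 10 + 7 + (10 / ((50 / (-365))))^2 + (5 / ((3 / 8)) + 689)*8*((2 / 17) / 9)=24834409 / 4590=5410.55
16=16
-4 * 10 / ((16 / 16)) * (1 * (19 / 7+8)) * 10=-30000 / 7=-4285.71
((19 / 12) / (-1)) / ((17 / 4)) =-19 / 51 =-0.37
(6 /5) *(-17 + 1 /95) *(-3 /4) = 15.29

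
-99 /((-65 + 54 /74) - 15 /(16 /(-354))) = -2664 /7201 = -0.37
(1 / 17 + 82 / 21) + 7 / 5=9574 / 1785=5.36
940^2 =883600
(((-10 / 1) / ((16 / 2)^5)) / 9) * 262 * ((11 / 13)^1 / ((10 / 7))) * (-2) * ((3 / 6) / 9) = 10087 / 17252352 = 0.00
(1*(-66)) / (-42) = 11 / 7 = 1.57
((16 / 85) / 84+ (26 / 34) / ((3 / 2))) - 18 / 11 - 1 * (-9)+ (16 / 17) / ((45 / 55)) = 531677 / 58905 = 9.03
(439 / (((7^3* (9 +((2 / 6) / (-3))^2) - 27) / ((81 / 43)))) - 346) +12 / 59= -217575080597 / 629691011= -345.53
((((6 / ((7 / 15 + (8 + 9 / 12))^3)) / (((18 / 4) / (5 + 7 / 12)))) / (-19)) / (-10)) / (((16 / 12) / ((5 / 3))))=201000 / 3213135163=0.00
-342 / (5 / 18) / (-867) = 2052 / 1445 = 1.42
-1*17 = -17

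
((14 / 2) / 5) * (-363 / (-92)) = 2541 / 460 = 5.52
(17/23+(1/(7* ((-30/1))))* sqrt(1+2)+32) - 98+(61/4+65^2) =384099/92 - sqrt(3)/210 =4174.98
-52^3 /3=-140608 /3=-46869.33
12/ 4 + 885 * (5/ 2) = 4431/ 2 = 2215.50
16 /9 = 1.78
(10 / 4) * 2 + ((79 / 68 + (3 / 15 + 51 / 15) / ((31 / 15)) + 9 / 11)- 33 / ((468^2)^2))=808491884761897 / 92696952801024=8.72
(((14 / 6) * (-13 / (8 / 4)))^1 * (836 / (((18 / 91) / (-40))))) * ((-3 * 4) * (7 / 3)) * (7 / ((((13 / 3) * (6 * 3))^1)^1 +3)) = -13568915360 / 2187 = -6204350.87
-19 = -19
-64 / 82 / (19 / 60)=-2.46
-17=-17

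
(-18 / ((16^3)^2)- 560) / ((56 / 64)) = -640.00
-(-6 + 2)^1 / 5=4 / 5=0.80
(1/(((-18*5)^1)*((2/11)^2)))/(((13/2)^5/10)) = -968/3341637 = -0.00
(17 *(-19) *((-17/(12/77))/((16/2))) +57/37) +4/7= 109559525/24864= 4406.35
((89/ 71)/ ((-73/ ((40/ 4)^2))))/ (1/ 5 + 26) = -44500/ 678973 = -0.07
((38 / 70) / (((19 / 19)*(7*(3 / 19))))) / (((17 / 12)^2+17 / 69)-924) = -0.00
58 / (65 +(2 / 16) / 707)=328048 / 367641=0.89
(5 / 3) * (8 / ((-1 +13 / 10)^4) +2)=400810 / 243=1649.42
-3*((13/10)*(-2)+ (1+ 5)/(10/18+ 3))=219/80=2.74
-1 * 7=-7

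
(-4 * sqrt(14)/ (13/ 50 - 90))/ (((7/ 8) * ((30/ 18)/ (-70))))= -9600 * sqrt(14)/ 4487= -8.01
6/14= 3/7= 0.43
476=476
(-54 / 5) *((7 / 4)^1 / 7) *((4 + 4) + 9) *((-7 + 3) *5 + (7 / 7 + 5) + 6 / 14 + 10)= 2295 / 14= 163.93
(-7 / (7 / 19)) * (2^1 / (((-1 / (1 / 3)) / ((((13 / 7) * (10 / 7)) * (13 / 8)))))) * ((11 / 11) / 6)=16055 / 1764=9.10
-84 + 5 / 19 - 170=-4821 / 19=-253.74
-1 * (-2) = 2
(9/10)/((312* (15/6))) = 0.00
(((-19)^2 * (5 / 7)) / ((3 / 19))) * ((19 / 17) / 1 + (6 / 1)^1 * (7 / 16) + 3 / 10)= 18855391 / 2856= 6602.03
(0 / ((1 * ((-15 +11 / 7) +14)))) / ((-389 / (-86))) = 0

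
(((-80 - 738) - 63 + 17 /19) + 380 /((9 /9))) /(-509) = 9502 /9671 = 0.98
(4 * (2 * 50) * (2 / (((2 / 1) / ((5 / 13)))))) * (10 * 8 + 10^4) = 20160000 / 13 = 1550769.23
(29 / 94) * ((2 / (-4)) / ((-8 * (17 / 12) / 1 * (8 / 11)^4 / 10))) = 6368835 / 13090816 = 0.49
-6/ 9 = -2/ 3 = -0.67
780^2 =608400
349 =349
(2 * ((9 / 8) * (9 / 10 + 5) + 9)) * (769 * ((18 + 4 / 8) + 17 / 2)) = 25974513 / 40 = 649362.82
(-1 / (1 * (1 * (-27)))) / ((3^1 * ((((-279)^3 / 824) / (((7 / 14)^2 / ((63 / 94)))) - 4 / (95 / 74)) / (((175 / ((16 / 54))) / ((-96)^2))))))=-80481625 / 7187694860888064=-0.00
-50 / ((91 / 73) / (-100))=365000 / 91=4010.99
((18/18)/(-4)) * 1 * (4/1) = -1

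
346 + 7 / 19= 6581 / 19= 346.37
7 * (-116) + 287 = -525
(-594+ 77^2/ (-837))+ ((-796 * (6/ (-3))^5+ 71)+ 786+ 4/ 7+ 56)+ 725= 155319089/ 5859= 26509.49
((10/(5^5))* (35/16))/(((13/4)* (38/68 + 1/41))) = 4879/1321125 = 0.00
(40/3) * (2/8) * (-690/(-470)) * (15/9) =1150/141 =8.16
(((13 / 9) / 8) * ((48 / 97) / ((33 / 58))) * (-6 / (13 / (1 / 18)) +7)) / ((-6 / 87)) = -457504 / 28809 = -15.88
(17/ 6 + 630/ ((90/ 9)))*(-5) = -1975/ 6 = -329.17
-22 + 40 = 18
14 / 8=1.75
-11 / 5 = -2.20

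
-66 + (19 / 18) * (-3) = -415 / 6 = -69.17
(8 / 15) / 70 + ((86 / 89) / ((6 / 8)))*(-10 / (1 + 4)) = -120044 / 46725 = -2.57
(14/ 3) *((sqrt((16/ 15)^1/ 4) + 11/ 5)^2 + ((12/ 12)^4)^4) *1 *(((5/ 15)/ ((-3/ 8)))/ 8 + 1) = 4928 *sqrt(15)/ 2025 + 51296/ 2025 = 34.76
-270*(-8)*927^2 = 1856150640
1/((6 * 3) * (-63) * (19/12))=-2/3591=-0.00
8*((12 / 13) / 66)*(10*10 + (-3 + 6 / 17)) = 10.89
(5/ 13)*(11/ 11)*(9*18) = 810/ 13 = 62.31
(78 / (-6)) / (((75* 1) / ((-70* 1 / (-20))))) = -0.61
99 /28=3.54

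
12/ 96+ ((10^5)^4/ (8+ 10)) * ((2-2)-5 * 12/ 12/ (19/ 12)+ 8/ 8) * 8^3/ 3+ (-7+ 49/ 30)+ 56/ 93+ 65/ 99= -14316544000000000000027869979/ 6997320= -2046003898635477582849.99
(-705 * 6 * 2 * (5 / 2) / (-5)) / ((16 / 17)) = 35955 / 8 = 4494.38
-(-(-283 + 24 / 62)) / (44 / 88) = -17522 / 31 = -565.23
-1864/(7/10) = -18640/7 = -2662.86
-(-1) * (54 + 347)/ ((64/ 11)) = 4411/ 64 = 68.92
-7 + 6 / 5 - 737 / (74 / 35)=-131121 / 370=-354.38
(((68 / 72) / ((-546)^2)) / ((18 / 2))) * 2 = 17 / 24147396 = 0.00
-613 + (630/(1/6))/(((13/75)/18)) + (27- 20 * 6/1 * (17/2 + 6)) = 5072762/13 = 390212.46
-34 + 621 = 587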